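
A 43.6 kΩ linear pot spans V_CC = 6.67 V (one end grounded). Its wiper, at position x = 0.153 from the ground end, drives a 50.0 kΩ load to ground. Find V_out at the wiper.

V_out ≈ 0.917 V

Lower segment x·R_p = 6.671 kΩ; upper segment (1−x)·R_p = 36.93 kΩ.
R_L loads the lower segment: effective lower R = 5.886 kΩ.
Then V_out = V_CC · 5.886/(36.93 + 5.886) = 0.9169 V.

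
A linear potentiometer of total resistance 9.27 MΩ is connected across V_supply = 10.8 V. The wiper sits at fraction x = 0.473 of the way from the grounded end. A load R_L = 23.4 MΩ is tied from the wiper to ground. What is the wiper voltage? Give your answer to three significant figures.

V_out ≈ 4.65 V

Split the track: R_lower = x·R_p = 4.385 MΩ, R_upper = (1−x)·R_p = 4.885 MΩ.
R_L loads the lower segment: effective lower R = 3.693 MΩ.
Then V_out = V_supply · 3.693/(4.885 + 3.693) = 4.649 V.
(Unloaded: V_out = x·V_supply = 5.11 V.)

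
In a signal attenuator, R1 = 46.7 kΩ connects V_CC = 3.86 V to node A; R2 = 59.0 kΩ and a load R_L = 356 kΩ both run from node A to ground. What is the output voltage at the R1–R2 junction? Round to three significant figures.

V_out ≈ 2.01 V

First combine the lower leg with the load: R2 ‖ R_L = 50.61 kΩ.
Then V_out = V_CC · R2'/(R1 + R2') = 3.86 × 50.61/97.31 = 2.008 V.
(Unloaded it would be 2.15 V; the load pulls it down.)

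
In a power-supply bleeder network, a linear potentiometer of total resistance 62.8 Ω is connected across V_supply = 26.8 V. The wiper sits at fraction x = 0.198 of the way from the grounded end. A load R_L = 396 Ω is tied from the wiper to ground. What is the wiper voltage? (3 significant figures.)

The pot divides into 50.37 Ω above the wiper and 12.43 Ω below.
R_L loads the lower segment: effective lower R = 12.06 Ω.
Then V_out = V_supply · 12.06/(50.37 + 12.06) = 5.176 V.
(Unloaded: V_out = x·V_supply = 5.31 V.)

V_out ≈ 5.18 V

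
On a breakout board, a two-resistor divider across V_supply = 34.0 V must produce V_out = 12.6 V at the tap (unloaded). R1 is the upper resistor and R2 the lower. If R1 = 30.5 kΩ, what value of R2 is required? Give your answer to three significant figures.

R2 ≈ 18.0 kΩ

The divider ratio is R2/(R1+R2) = 12.6/34.0 = 0.3706.
So R2 = R1 · V_out/(V_supply − V_out) = 30.5 × 12.6/(34.0 − 12.6) = 30.5 × 0.5888 = 17.96 kΩ.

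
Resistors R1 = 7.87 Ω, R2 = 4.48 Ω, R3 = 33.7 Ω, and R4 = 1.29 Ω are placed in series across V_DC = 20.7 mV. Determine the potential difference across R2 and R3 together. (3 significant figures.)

Series total: ΣR = 7.87 + 4.48 + 33.7 + 1.29 = 47.34 Ω.
R_{R2..R3} = 4.48 + 33.7 = 38.18 Ω.
V = V_DC · R/ΣR = 20.7 × 0.8065 = 16.69 mV.

V ≈ 16.7 mV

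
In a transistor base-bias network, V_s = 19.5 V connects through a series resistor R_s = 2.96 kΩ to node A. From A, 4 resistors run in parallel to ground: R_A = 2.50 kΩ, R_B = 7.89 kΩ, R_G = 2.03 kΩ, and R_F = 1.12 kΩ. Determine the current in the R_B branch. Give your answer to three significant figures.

I ≈ 0.371 mA

Combine the parallel branches: R_p = (1/2.50 + 1/7.89 + 1/2.03 + 1/1.12)⁻¹ = 0.5230 kΩ.
V_A = 19.5 × 0.5230/3.483 = 2.928 V.
I(R_B) = V_A / R_B = 2.928/7.89 = 0.3711 mA.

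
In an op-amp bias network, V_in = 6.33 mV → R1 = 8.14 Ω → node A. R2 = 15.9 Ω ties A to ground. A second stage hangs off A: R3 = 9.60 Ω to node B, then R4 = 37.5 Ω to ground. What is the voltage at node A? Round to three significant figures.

V_A ≈ 3.76 mV

Looking into the second stage from A: R3 + R4 = 47.10 Ω appears in parallel with R2.
R2 ‖ (R3+R4) = 11.89 Ω.
First divider: V_A = V_in · 11.89/(8.14 + 11.89) = 3.757 mV.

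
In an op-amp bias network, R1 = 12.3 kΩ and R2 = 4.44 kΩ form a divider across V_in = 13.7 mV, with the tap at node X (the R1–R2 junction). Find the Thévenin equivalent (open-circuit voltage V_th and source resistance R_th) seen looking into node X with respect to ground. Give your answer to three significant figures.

V_th ≈ 3.63 mV, R_th ≈ 3.26 kΩ

Open-circuit (no load on X): V_th = V_in · R2/(R1 + R2) = 13.7 × 4.44/(12.30 + 4.44) = 3.634 mV.
With V_in suppressed (replaced by a short), R_th = R1 ‖ R2 = (12.30 × 4.44)/(12.30 + 4.44) = 3.262 kΩ.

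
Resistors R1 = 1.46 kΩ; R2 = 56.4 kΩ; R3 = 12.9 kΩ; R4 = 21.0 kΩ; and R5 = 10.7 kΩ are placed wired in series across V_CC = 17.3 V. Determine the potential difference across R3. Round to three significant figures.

V ≈ 2.18 V

Series total: ΣR = 1.46 + 56.4 + 12.9 + 21.0 + 10.7 = 102.5 kΩ.
V = V_CC · R/ΣR = 17.3 × 0.1259 = 2.178 V.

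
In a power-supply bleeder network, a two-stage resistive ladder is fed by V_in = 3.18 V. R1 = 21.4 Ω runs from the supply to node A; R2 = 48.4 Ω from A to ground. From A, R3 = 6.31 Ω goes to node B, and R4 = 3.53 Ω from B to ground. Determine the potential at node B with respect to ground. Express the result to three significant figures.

Node A sees R2 in parallel with the series input of stage 2, R3 + R4 = 9.840 Ω.
Effective lower resistance at A: R2 ‖ 9.840 = 8.177 Ω.
First divider: V_A = V_in · 8.177/(21.4 + 8.177) = 0.8792 V.
V_B = V_A × 0.3587 = 0.3154 V.

V_B ≈ 0.315 V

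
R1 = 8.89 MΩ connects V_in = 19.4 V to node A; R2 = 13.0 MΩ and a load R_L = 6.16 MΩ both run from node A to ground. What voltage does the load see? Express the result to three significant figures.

V_out ≈ 6.20 V

First combine the lower leg with the load: R2 ‖ R_L = 4.180 MΩ.
Now apply the divider: V_out = 19.4 × 0.3198 = 6.204 V.
(Unloaded it would be 11.5 V; the load pulls it down.)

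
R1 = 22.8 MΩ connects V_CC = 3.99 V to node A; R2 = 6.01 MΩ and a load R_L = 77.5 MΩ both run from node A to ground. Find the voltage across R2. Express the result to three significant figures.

V_out ≈ 0.784 V

R2 ‖ R_L = (6.01 × 77.5)/(6.01 + 77.5) = 5.577 MΩ.
Now apply the divider: V_out = 3.99 × 0.1965 = 0.7842 V.
(Unloaded it would be 0.832 V; the load pulls it down.)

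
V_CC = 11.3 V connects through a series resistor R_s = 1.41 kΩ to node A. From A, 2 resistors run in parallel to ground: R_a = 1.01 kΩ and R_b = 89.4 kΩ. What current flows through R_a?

I ≈ 4.64 mA

Combine the parallel branches: R_p = (1/1.01 + 1/89.4)⁻¹ = 0.9987 kΩ.
V_A = 11.3 × 0.9987/2.409 = 4.685 V.
I(R_a) = V_A / R_a = 4.685/1.01 = 4.639 mA.
(Equivalently: I_total = 4.691 mA, then current-divider fraction G_k/ΣG = 0.9888.)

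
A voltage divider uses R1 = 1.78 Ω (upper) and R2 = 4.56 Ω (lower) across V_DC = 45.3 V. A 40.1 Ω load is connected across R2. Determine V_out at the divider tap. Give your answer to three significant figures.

V_out ≈ 31.6 V

First combine the lower leg with the load: R2 ‖ R_L = 4.094 Ω.
Now apply the divider: V_out = 45.3 × 0.6970 = 31.57 V.
(Unloaded it would be 32.6 V; the load pulls it down.)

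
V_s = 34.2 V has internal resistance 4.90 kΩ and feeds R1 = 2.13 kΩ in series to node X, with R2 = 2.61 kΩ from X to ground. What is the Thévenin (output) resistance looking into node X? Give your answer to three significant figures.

R1' = 4.90 + 2.13 = 7.030 kΩ (source resistance + R1).
With V_s suppressed (replaced by a short), R_th = R1' ‖ R2 = (7.030 × 2.61)/(7.030 + 2.61) = 1.903 kΩ.

R_th ≈ 1.90 kΩ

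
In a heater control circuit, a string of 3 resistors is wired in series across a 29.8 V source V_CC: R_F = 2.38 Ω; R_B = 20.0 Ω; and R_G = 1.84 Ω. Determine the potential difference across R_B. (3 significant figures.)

Total series resistance ΣR = 2.38 + 20.0 + 1.84 = 24.22 Ω.
By the voltage-divider rule, V = 29.8 × 20.00/24.22 = 24.61 V.

V ≈ 24.6 V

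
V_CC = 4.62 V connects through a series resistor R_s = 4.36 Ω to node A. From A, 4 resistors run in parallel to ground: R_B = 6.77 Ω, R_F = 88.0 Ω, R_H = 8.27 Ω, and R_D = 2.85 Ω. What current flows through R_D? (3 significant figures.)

I ≈ 0.432 A

Equivalent of the parallel group: R_p = 1.585 Ω.
Node voltage V_A = V_CC · R_p/(R_s + R_p) = 4.62 × 0.2666 = 1.232 V.
I(R_D) = V_A / R_D = 1.232/2.85 = 0.4322 A.
(Equivalently: I_total = 0.7771 A, then current-divider fraction G_k/ΣG = 0.5562.)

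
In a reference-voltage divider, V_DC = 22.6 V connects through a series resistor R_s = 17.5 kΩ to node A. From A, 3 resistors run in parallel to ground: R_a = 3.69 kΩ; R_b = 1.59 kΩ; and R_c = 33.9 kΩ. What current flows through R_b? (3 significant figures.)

I ≈ 0.823 mA

Parallel bank: R_p = 1/(1/3.69 + 1/1.59 + 1/33.9) = 1.076 kΩ.
V_A = 22.6 × 1.076/18.58 = 1.309 V.
Branch current I = V_A/R_b = 1.309/1.59 = 0.8233 mA.
(Check via current divider: I_total = 1.217 mA; share G_k/ΣG = 0.6767 → same result.)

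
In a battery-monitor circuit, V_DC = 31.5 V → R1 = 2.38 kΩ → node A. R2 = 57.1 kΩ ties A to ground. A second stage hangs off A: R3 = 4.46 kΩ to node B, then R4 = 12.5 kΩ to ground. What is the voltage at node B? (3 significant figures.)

V_B ≈ 19.6 V

The second stage (R3 + R4 = 16.96 kΩ) loads node A in parallel with R2.
R2 ‖ (R3+R4) = 13.08 kΩ.
First divider: V_A = V_DC · 13.08/(2.38 + 13.08) = 26.65 V.
Then the unloaded second divider: V_B = V_A × R4/(R3+R4) = 26.65 × 0.7370 = 19.64 V.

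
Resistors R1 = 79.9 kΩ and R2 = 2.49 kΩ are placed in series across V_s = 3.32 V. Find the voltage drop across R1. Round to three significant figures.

Total series resistance ΣR = 79.9 + 2.49 = 82.39 kΩ.
Voltage divider: V = V_s · (79.90 / 82.39) = 3.32 × 0.9698 = 3.220 V.

V ≈ 3.22 V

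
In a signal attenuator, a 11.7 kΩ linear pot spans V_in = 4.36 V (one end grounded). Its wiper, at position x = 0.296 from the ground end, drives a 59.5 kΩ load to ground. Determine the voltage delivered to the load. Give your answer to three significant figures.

V_out ≈ 1.24 V

The pot divides into 8.237 kΩ above the wiper and 3.463 kΩ below.
R_L loads the lower segment: effective lower R = 3.273 kΩ.
V_out = 4.36 × 3.273/(8.237 + 3.273) = 1.240 V.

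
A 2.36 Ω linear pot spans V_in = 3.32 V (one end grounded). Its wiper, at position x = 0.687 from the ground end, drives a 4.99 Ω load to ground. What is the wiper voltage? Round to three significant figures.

The pot divides into 0.7387 Ω above the wiper and 1.621 Ω below.
(x·R_p) ‖ R_L = 1.224 Ω.
Then V_out = V_in · 1.224/(0.7387 + 1.224) = 2.070 V.

V_out ≈ 2.07 V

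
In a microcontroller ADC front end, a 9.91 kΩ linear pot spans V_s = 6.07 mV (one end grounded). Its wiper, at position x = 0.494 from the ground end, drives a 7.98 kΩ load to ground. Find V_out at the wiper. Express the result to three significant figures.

Lower segment x·R_p = 4.896 kΩ; upper segment (1−x)·R_p = 5.014 kΩ.
R_L loads the lower segment: effective lower R = 3.034 kΩ.
Loaded-divider output: V_out = 6.07 × 0.3770 = 2.288 mV.
(Unloaded: V_out = x·V_s = 3.00 mV.)

V_out ≈ 2.29 mV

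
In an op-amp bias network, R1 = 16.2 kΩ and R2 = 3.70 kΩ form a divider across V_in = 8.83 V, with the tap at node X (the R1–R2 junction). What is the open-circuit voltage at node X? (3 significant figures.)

Open-circuit (no load on X): V_th = V_in · R2/(R1 + R2) = 8.83 × 3.70/(16.20 + 3.70) = 1.642 V.

V_th ≈ 1.64 V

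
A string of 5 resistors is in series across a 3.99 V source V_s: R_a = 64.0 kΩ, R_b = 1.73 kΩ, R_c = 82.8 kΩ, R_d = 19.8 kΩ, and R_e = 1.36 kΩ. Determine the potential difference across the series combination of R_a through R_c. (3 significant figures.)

V ≈ 3.49 V

Total series resistance ΣR = 64.0 + 1.73 + 82.8 + 19.8 + 1.36 = 169.7 kΩ.
R_{R_a..R_c} = 64.0 + 1.73 + 82.8 = 148.5 kΩ.
Voltage divider: V = V_s · (148.5 / 169.7) = 3.99 × 0.8753 = 3.492 V.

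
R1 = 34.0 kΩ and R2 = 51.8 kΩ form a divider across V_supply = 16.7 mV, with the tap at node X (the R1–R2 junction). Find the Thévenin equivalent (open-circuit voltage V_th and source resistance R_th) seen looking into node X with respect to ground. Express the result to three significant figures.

V_th ≈ 10.1 mV, R_th ≈ 20.5 kΩ

V_th is the unloaded tap voltage: V_supply · R2/(R1+R2) = 16.7 × 0.6037 = 10.08 mV.
Zeroing V_supply shorts the top of R1 to ground, so R_th = R1 ‖ R2 = 20.53 kΩ.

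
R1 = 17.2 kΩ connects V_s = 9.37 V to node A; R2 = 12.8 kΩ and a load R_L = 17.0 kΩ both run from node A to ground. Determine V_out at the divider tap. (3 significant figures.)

V_out ≈ 2.79 V

R2 ‖ R_L = (12.8 × 17.0)/(12.8 + 17.0) = 7.302 kΩ.
Voltage divider with the loaded lower leg: V_out = 9.37 × 7.302/(17.2 + 7.302) = 9.37 × 0.2980 = 2.792 V.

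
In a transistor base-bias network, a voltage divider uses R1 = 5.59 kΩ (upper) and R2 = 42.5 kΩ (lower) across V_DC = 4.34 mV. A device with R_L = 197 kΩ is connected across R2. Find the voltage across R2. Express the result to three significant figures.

R2 ‖ R_L = (42.5 × 197)/(42.5 + 197) = 34.96 kΩ.
Now apply the divider: V_out = 4.34 × 0.8621 = 3.742 mV.

V_out ≈ 3.74 mV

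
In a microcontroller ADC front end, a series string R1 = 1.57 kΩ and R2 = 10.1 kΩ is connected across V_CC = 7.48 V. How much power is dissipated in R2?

P ≈ 4.15 mW

The common current is I = 7.48/11.67 = 0.6410 mA.
P = I²R = 0.4108 × 10.1 = 4.149 mW.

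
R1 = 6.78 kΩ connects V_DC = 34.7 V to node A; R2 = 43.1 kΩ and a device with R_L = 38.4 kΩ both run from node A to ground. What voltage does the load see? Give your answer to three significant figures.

V_out ≈ 26.0 V

First combine the lower leg with the load: R2 ‖ R_L = 20.31 kΩ.
Then V_out = V_DC · R2'/(R1 + R2') = 34.7 × 20.31/27.09 = 26.01 V.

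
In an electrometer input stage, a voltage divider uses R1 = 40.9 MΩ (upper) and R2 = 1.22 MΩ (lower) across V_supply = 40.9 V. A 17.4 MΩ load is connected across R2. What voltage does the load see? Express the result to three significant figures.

R2 ‖ R_L = (1.22 × 17.4)/(1.22 + 17.4) = 1.140 MΩ.
Then V_out = V_supply · R2'/(R1 + R2') = 40.9 × 1.140/42.04 = 1.109 V.

V_out ≈ 1.11 V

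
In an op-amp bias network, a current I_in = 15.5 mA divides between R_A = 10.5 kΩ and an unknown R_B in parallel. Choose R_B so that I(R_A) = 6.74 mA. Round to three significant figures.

R_B ≈ 8.08 kΩ

In a two-way split, I_A/I_in = R_B/(R_A + R_B).
6.74/15.5 = R_B/(R_A + R_B) → R_B = R_A · (0.4348)/(1 − 0.4348) = 10.5 × 0.7694 = 8.079 kΩ.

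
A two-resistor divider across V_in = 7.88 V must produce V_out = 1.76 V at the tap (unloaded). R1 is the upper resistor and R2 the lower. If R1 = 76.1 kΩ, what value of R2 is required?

V_out/V_in = R2/(R1+R2) = 0.2234.
R2 = R1 · 0.2234/(1 − 0.2234) = 21.88 kΩ.

R2 ≈ 21.9 kΩ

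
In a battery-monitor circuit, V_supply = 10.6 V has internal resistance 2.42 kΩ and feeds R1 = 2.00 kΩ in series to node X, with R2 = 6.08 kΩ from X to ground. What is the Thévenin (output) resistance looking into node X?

R_th ≈ 2.56 kΩ

R1' = 2.42 + 2.00 = 4.420 kΩ (source resistance + R1).
Looking into X with the source shorted: R_th = R1'·R2/(R1'+R2) = 4.420 × 6.08/10.50 = 2.559 kΩ.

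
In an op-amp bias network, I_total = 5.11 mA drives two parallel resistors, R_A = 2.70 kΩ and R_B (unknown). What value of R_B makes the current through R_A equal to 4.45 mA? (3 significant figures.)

R_B ≈ 18.2 kΩ

In a two-way split, I_A/I_total = R_B/(R_A + R_B).
With f = 0.8708, R_B = R_A · f/(1−f) = 2.70 × 6.742 = 18.20 kΩ.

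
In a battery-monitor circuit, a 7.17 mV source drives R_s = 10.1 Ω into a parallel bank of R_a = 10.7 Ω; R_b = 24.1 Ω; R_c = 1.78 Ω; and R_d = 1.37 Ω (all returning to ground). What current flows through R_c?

Combine the parallel branches: R_p = (1/10.7 + 1/24.1 + 1/1.78 + 1/1.37)⁻¹ = 0.7009 Ω.
Node voltage V_A = V_supply · R_p/(R_s + R_p) = 7.17 × 0.06490 = 0.4653 mV.
Branch current I = V_A/R_c = 0.4653/1.78 = 0.2614 mA.
(Equivalently: I_total = 0.6638 mA, then current-divider fraction G_k/ΣG = 0.3938.)

I ≈ 0.261 mA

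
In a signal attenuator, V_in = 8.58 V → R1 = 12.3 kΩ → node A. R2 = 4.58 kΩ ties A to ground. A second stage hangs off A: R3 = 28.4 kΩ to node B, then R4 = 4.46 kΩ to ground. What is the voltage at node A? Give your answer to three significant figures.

The second stage (R3 + R4 = 32.86 kΩ) loads node A in parallel with R2.
R2 ‖ (R3+R4) = 4.020 kΩ.
V_A = 8.58 × 4.020/(12.3 + 4.020) = 2.113 V.

V_A ≈ 2.11 V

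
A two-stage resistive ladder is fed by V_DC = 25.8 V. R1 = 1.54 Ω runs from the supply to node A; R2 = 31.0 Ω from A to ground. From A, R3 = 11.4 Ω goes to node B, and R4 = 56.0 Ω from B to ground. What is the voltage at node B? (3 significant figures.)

Node A sees R2 in parallel with the series input of stage 2, R3 + R4 = 67.40 Ω.
Effective lower resistance at A: R2 ‖ 67.40 = 21.23 Ω.
First divider: V_A = V_DC · 21.23/(1.54 + 21.23) = 24.06 V.
V_B = V_A × 0.8309 = 19.99 V.

V_B ≈ 20.0 V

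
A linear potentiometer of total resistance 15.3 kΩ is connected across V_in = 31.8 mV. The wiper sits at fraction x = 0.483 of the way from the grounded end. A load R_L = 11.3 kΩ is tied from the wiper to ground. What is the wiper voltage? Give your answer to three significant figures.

V_out ≈ 11.5 mV

Split the track: R_lower = x·R_p = 7.390 kΩ, R_upper = (1−x)·R_p = 7.910 kΩ.
(x·R_p) ‖ R_L = 4.468 kΩ.
Then V_out = V_in · 4.468/(7.910 + 4.468) = 11.48 mV.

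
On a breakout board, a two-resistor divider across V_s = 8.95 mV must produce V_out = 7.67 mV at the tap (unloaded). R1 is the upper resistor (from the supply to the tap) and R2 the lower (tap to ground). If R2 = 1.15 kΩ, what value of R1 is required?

R1 ≈ 0.192 kΩ

The divider ratio is R2/(R1+R2) = 7.67/8.95 = 0.8570.
R1 = R2·(1/k − 1) = 1.15 × 0.1669 = 0.1919 kΩ.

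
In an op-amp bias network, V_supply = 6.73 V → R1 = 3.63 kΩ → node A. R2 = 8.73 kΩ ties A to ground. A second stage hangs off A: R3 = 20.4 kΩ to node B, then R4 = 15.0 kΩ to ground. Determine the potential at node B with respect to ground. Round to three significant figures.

V_B ≈ 1.88 V

Looking into the second stage from A: R3 + R4 = 35.40 kΩ appears in parallel with R2.
R2 ‖ (R3+R4) = 7.003 kΩ.
So V_A = 6.73 × 0.6586 = 4.432 V.
V_B = V_A × 0.4237 = 1.878 V.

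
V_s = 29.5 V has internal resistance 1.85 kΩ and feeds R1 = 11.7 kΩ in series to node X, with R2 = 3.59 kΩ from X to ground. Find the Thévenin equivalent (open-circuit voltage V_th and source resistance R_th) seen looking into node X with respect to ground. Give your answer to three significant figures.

R1' = 1.85 + 11.7 = 13.55 kΩ (source resistance + R1).
V_th is the unloaded tap voltage: V_s · R2/(R1'+R2) = 29.5 × 0.2095 = 6.179 V.
With V_s suppressed (replaced by a short), R_th = R1' ‖ R2 = (13.55 × 3.59)/(13.55 + 3.59) = 2.838 kΩ.

V_th ≈ 6.18 V, R_th ≈ 2.84 kΩ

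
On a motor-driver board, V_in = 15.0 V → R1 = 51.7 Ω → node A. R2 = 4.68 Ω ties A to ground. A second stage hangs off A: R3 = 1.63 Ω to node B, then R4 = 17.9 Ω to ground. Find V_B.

Looking into the second stage from A: R3 + R4 = 19.53 Ω appears in parallel with R2.
Effective lower resistance at A: R2 ‖ 19.53 = 3.775 Ω.
So V_A = 15.0 × 0.06805 = 1.021 V.
Stage 2 is unloaded, so V_B = V_A · R4/(R3+R4) = 1.021 × 17.9/19.53 = 0.9356 V.

V_B ≈ 0.936 V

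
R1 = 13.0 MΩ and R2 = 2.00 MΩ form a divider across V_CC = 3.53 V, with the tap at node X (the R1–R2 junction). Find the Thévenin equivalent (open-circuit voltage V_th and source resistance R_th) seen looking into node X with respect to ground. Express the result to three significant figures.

V_th ≈ 0.471 V, R_th ≈ 1.73 MΩ

With X open, the divider is unloaded: V_th = 3.53 × 2.00/15.00 = 0.4707 V.
Zeroing V_CC shorts the top of R1 to ground, so R_th = R1 ‖ R2 = 1.733 MΩ.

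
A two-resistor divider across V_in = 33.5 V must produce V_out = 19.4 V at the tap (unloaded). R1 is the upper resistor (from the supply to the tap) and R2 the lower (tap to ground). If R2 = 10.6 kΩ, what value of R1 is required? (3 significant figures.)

R1 ≈ 7.70 kΩ

The divider ratio is R2/(R1+R2) = 19.4/33.5 = 0.5791.
R1 = R2·(1/k − 1) = 10.6 × 0.7268 = 7.704 kΩ.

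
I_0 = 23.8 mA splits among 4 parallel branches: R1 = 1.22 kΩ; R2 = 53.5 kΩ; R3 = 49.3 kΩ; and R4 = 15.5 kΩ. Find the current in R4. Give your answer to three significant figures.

I ≈ 1.66 mA

Total conductance ΣG = 1/1.22 + 1/53.5 + 1/49.3 + 1/15.5 = 0.9232 (units of 1/kΩ).
By the current-divider rule, I = I_0 · G_k/ΣG = 23.8 × 0.06989 = 1.663 mA.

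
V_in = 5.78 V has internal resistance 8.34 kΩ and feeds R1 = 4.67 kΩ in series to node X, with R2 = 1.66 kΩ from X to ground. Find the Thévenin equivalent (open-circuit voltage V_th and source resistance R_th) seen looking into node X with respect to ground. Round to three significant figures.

V_th ≈ 0.654 V, R_th ≈ 1.47 kΩ

R1' = 8.34 + 4.67 = 13.01 kΩ (source resistance + R1).
Open-circuit (no load on X): V_th = V_in · R2/(R1' + R2) = 5.78 × 1.66/(13.01 + 1.66) = 0.6540 V.
Zeroing V_in shorts the top of R1' to ground, so R_th = R1' ‖ R2 = 1.472 kΩ.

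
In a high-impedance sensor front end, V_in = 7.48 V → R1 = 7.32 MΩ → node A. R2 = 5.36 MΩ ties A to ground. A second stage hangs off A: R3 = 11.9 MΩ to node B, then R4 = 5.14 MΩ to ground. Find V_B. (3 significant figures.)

The second stage (R3 + R4 = 17.04 MΩ) loads node A in parallel with R2.
R2 ‖ (R3+R4) = 4.077 MΩ.
First divider: V_A = V_in · 4.077/(7.32 + 4.077) = 2.676 V.
V_B = V_A × 0.3016 = 0.8072 V.

V_B ≈ 0.807 V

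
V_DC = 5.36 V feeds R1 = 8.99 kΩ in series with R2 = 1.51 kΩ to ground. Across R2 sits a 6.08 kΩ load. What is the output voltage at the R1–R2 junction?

The load sits in parallel with R2, giving an effective lower resistance R2' = R2·R_L/(R2+R_L) = 1.210 kΩ.
Now apply the divider: V_out = 5.36 × 0.1186 = 0.6357 V.
(Unloaded it would be 0.771 V; the load pulls it down.)

V_out ≈ 0.636 V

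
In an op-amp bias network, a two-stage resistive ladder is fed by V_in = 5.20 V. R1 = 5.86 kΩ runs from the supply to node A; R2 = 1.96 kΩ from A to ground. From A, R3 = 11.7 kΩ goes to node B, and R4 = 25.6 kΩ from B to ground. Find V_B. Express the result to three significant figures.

V_B ≈ 0.861 V

Looking into the second stage from A: R3 + R4 = 37.30 kΩ appears in parallel with R2.
Effective lower resistance at A: R2 ‖ 37.30 = 1.862 kΩ.
First divider: V_A = V_in · 1.862/(5.86 + 1.862) = 1.254 V.
Stage 2 is unloaded, so V_B = V_A · R4/(R3+R4) = 1.254 × 25.6/37.30 = 0.8606 V.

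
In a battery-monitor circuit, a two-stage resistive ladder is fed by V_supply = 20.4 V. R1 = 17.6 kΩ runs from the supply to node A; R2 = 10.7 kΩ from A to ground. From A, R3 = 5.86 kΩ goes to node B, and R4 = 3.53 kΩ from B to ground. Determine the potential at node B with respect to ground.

The second stage (R3 + R4 = 9.390 kΩ) loads node A in parallel with R2.
R2 ‖ (R3+R4) = 5.001 kΩ.
V_A = 20.4 × 5.001/(17.6 + 5.001) = 4.514 V.
V_B = V_A × 0.3759 = 1.697 V.

V_B ≈ 1.70 V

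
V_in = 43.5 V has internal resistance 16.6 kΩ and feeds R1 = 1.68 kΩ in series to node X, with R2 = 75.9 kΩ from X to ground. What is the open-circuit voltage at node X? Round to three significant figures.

V_th ≈ 35.1 V

R1' = 16.6 + 1.68 = 18.28 kΩ (source resistance + R1).
With X open, the divider is unloaded: V_th = 43.5 × 75.9/94.18 = 35.06 V.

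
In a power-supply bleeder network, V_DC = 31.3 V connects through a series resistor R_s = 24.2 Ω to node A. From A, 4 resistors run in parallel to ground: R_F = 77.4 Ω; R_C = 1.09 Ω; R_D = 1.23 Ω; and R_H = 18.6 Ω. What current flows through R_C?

Equivalent of the parallel group: R_p = 0.5564 Ω.
Node voltage V_A = V_DC · R_p/(R_s + R_p) = 31.3 × 0.02248 = 0.7035 V.
I(R_C) = V_A / R_C = 0.7035/1.09 = 0.6454 A.

I ≈ 0.645 A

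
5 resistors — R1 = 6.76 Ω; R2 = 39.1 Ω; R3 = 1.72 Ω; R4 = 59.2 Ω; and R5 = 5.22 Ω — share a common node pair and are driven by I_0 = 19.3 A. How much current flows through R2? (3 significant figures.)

I ≈ 0.512 A

ΣG = 1/6.76 + 1/39.1 + 1/1.72 + 1/59.2 + 1/5.22 = 0.9634.
By the current-divider rule, I = I_0 · G_k/ΣG = 19.3 × 0.02655 = 0.5124 A.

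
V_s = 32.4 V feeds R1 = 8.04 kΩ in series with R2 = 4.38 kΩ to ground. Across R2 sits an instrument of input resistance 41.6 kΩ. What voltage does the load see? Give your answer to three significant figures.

R2 ‖ R_L = (4.38 × 41.6)/(4.38 + 41.6) = 3.963 kΩ.
Now apply the divider: V_out = 32.4 × 0.3302 = 10.70 V.

V_out ≈ 10.7 V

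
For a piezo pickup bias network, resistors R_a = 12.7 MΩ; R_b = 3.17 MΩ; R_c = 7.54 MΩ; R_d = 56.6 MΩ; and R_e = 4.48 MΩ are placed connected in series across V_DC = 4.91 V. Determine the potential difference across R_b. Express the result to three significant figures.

V ≈ 0.184 V

ΣR = 12.7 + 3.17 + 7.54 + 56.6 + 4.48 = 84.49 MΩ.
V = V_DC · R/ΣR = 4.91 × 0.03752 = 0.1842 V.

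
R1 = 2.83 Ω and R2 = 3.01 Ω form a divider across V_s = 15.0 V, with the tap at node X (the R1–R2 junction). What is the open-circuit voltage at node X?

V_th is the unloaded tap voltage: V_s · R2/(R1+R2) = 15.0 × 0.5154 = 7.731 V.

V_th ≈ 7.73 V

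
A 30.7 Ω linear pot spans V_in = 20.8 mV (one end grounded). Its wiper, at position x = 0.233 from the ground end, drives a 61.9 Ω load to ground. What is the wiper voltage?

V_out ≈ 4.45 mV

Split the track: R_lower = x·R_p = 7.153 Ω, R_upper = (1−x)·R_p = 23.55 Ω.
Lower segment in parallel with the load: 7.153 ‖ 61.9 = 6.412 Ω.
V_out = 20.8 × 6.412/(23.55 + 6.412) = 4.452 mV.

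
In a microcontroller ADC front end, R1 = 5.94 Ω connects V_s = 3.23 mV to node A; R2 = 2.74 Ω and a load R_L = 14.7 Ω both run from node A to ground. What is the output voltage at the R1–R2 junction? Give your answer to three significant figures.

V_out ≈ 0.904 mV

The load sits in parallel with R2, giving an effective lower resistance R2' = R2·R_L/(R2+R_L) = 2.310 Ω.
Now apply the divider: V_out = 3.23 × 0.2800 = 0.9043 mV.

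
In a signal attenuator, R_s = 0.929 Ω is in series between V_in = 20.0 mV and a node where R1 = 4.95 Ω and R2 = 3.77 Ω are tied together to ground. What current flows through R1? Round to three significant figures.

I ≈ 2.82 mA

Equivalent of the parallel group: R_p = 2.140 Ω.
Node voltage V_A = V_in · R_p/(R_s + R_p) = 20.0 × 0.6973 = 13.95 mV.
I(R1) = V_A / R1 = 13.95/4.95 = 2.817 mA.
(Equivalently: I_total = 6.517 mA, then current-divider fraction G_k/ΣG = 0.4323.)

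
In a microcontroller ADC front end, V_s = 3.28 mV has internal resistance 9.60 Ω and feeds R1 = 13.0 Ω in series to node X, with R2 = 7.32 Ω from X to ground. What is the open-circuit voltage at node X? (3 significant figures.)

R1' = 9.60 + 13.0 = 22.60 Ω (source resistance + R1).
V_th is the unloaded tap voltage: V_s · R2/(R1'+R2) = 3.28 × 0.2447 = 0.8025 mV.

V_th ≈ 0.802 mV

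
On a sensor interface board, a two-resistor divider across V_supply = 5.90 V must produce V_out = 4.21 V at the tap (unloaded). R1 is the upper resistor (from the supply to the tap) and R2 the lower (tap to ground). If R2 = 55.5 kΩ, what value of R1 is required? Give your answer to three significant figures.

V_out/V_supply = R2/(R1+R2) = 0.7136.
So R1 = R2 · (V_supply/V_out − 1) = 55.5 × (5.90/4.21 − 1) = 55.5 × 0.4014 = 22.28 kΩ.

R1 ≈ 22.3 kΩ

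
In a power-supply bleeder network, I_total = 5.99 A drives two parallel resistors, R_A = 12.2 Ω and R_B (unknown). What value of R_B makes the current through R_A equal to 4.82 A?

R_B ≈ 50.3 Ω

In a two-way split, I_A/I_total = R_B/(R_A + R_B).
4.82/5.99 = R_B/(R_A + R_B) → R_B = R_A · (0.8047)/(1 − 0.8047) = 12.2 × 4.120 = 50.26 Ω.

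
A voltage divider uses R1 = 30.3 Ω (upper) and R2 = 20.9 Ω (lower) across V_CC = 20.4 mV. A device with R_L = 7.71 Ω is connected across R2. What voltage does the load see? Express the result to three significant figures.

V_out ≈ 3.20 mV

First combine the lower leg with the load: R2 ‖ R_L = 5.632 Ω.
Voltage divider with the loaded lower leg: V_out = 20.4 × 5.632/(30.3 + 5.632) = 20.4 × 0.1567 = 3.198 mV.
(Unloaded it would be 8.33 mV; the load pulls it down.)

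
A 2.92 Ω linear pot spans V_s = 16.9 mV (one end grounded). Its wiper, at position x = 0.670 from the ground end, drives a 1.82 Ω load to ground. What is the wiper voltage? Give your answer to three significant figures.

V_out ≈ 8.36 mV

Split the track: R_lower = x·R_p = 1.956 Ω, R_upper = (1−x)·R_p = 0.9636 Ω.
Lower segment in parallel with the load: 1.956 ‖ 1.82 = 0.9429 Ω.
Loaded-divider output: V_out = 16.9 × 0.4946 = 8.358 mV.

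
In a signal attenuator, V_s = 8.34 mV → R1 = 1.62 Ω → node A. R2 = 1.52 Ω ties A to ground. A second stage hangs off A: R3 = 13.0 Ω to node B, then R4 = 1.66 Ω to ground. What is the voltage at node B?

V_B ≈ 0.434 mV

Node A sees R2 in parallel with the series input of stage 2, R3 + R4 = 14.66 Ω.
R2 ‖ (R3+R4) = 1.377 Ω.
V_A = 8.34 × 1.377/(1.62 + 1.377) = 3.832 mV.
Then the unloaded second divider: V_B = V_A × R4/(R3+R4) = 3.832 × 0.1132 = 0.4339 mV.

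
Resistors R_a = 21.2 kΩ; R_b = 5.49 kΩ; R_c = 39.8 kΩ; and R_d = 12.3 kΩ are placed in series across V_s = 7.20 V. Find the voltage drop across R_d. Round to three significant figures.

Total series resistance ΣR = 21.2 + 5.49 + 39.8 + 12.3 = 78.79 kΩ.
V = V_s · R/ΣR = 7.20 × 0.1561 = 1.124 V.

V ≈ 1.12 V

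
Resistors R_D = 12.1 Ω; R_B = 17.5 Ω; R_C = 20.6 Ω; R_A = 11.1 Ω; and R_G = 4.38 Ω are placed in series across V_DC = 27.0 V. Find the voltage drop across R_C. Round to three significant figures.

V ≈ 8.47 V

Total series resistance ΣR = 12.1 + 17.5 + 20.6 + 11.1 + 4.38 = 65.68 Ω.
Voltage divider: V = V_DC · (20.60 / 65.68) = 27.0 × 0.3136 = 8.468 V.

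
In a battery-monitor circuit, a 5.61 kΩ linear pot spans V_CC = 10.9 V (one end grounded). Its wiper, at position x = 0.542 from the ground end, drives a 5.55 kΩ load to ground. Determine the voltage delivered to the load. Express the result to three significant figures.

V_out ≈ 4.72 V

The pot divides into 2.569 kΩ above the wiper and 3.041 kΩ below.
R_L loads the lower segment: effective lower R = 1.964 kΩ.
Then V_out = V_CC · 1.964/(2.569 + 1.964) = 4.723 V.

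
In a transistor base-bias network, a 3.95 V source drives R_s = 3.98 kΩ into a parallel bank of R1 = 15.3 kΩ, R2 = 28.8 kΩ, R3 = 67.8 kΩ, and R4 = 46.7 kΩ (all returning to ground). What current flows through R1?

Parallel bank: R_p = 1/(1/15.3 + 1/28.8 + 1/67.8 + 1/46.7) = 7.340 kΩ.
V_A = 3.95 × 7.340/11.32 = 2.561 V.
Branch current I = V_A/R1 = 2.561/15.3 = 0.1674 mA.

I ≈ 0.167 mA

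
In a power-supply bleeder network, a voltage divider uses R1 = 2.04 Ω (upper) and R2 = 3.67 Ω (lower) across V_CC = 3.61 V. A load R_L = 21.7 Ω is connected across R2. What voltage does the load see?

First combine the lower leg with the load: R2 ‖ R_L = 3.139 Ω.
Now apply the divider: V_out = 3.61 × 0.6061 = 2.188 V.
(Unloaded it would be 2.32 V; the load pulls it down.)

V_out ≈ 2.19 V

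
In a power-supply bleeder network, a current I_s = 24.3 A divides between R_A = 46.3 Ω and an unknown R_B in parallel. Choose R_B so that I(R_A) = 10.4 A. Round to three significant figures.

Two-branch current divider: I_A = I_s · R_B/(R_A + R_B).
10.4/24.3 = R_B/(R_A + R_B) → R_B = R_A · (0.4280)/(1 − 0.4280) = 46.3 × 0.7482 = 34.64 Ω.

R_B ≈ 34.6 Ω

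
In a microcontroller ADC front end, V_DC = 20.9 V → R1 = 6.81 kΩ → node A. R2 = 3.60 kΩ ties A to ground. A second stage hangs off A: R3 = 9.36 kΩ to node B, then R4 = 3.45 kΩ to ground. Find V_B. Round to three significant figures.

V_B ≈ 1.64 V

The second stage (R3 + R4 = 12.81 kΩ) loads node A in parallel with R2.
R2 ‖ (R3+R4) = 2.810 kΩ.
So V_A = 20.9 × 0.2921 = 6.105 V.
Stage 2 is unloaded, so V_B = V_A · R4/(R3+R4) = 6.105 × 3.45/12.81 = 1.644 V.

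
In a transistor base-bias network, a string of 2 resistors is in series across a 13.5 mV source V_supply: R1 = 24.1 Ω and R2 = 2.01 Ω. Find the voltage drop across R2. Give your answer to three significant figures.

ΣR = 24.1 + 2.01 = 26.11 Ω.
By the voltage-divider rule, V = 13.5 × 2.010/26.11 = 1.039 mV.

V ≈ 1.04 mV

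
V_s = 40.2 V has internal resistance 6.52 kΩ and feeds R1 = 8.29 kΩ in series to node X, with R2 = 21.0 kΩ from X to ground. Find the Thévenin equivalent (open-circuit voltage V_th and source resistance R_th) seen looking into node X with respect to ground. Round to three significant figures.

R1' = 6.52 + 8.29 = 14.81 kΩ (source resistance + R1).
Open-circuit (no load on X): V_th = V_s · R2/(R1' + R2) = 40.2 × 21.0/(14.81 + 21.0) = 23.57 V.
With V_s suppressed (replaced by a short), R_th = R1' ‖ R2 = (14.81 × 21.0)/(14.81 + 21.0) = 8.685 kΩ.

V_th ≈ 23.6 V, R_th ≈ 8.69 kΩ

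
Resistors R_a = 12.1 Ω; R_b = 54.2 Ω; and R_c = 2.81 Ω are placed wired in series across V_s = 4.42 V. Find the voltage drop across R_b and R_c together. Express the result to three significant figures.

Series total: ΣR = 12.1 + 54.2 + 2.81 = 69.11 Ω.
R_{R_b..R_c} = 54.2 + 2.81 = 57.01 Ω.
Voltage divider: V = V_s · (57.01 / 69.11) = 4.42 × 0.8249 = 3.646 V.

V ≈ 3.65 V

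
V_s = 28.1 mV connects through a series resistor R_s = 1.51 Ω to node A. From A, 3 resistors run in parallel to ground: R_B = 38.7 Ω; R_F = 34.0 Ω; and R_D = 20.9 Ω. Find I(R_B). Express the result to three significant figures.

Combine the parallel branches: R_p = (1/38.7 + 1/34.0 + 1/20.9)⁻¹ = 9.699 Ω.
Node voltage V_A = V_s · R_p/(R_s + R_p) = 28.1 × 0.8653 = 24.31 mV.
Branch current I = V_A/R_B = 24.31/38.7 = 0.6283 mA.

I ≈ 0.628 mA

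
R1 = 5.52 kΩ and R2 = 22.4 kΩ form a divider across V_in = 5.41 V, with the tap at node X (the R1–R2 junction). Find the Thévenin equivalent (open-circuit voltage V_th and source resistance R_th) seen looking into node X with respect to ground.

V_th is the unloaded tap voltage: V_in · R2/(R1+R2) = 5.41 × 0.8023 = 4.340 V.
Looking into X with the source shorted: R_th = R1·R2/(R1+R2) = 5.520 × 22.4/27.92 = 4.429 kΩ.

V_th ≈ 4.34 V, R_th ≈ 4.43 kΩ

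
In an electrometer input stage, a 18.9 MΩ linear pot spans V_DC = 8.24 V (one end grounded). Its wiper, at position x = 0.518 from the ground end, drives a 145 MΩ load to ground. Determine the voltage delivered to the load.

Split the track: R_lower = x·R_p = 9.790 MΩ, R_upper = (1−x)·R_p = 9.110 MΩ.
Lower segment in parallel with the load: 9.790 ‖ 145 = 9.171 MΩ.
Then V_out = V_DC · 9.171/(9.110 + 9.171) = 4.134 V.

V_out ≈ 4.13 V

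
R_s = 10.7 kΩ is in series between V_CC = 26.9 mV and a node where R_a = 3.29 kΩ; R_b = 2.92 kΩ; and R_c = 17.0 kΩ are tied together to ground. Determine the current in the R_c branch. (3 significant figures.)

Parallel bank: R_p = 1/(1/3.29 + 1/2.92 + 1/17.0) = 1.418 kΩ.
V_A by voltage divider: V_A = 26.9 × 1.418/(10.7 + 1.418) = 3.148 mV.
Branch current I = V_A/R_c = 3.148/17.0 = 0.1852 µA.

I ≈ 0.185 µA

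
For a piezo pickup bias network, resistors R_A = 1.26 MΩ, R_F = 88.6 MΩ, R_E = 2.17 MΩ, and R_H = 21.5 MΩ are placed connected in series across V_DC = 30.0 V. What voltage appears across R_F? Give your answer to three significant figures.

Total series resistance ΣR = 1.26 + 88.6 + 2.17 + 21.5 = 113.5 MΩ.
V = V_DC · R/ΣR = 30.0 × 0.7804 = 23.41 V.

V ≈ 23.4 V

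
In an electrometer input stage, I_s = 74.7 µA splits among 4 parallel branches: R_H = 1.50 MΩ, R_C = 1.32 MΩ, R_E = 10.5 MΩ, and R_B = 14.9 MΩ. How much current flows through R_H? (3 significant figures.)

Total conductance ΣG = 1/1.50 + 1/1.32 + 1/10.5 + 1/14.9 = 1.587 (units of 1/MΩ).
R_H takes the fraction G_k/ΣG = 0.6667/1.587 = 0.4202, so I = 74.7 × 0.4202 = 31.39 µA.

I ≈ 31.4 µA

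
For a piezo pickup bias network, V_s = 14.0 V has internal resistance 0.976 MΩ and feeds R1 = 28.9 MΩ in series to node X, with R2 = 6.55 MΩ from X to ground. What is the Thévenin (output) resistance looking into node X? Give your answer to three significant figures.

R_th ≈ 5.37 MΩ

R1' = 0.976 + 28.9 = 29.88 MΩ (source resistance + R1).
With V_s suppressed (replaced by a short), R_th = R1' ‖ R2 = (29.88 × 6.55)/(29.88 + 6.55) = 5.372 MΩ.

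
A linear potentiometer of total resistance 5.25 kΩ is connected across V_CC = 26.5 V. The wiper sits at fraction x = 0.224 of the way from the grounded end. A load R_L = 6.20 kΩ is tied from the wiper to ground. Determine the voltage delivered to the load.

The pot divides into 4.074 kΩ above the wiper and 1.176 kΩ below.
R_L loads the lower segment: effective lower R = 0.9885 kΩ.
Loaded-divider output: V_out = 26.5 × 0.1953 = 5.174 V.
(Unloaded: V_out = x·V_CC = 5.94 V.)

V_out ≈ 5.17 V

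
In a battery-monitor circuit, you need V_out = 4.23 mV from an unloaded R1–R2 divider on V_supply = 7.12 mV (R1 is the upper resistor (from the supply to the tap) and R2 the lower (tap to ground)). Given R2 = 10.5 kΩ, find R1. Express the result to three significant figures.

R1 ≈ 7.17 kΩ

Required fraction k = V_out/V_supply = 0.5941.
Rearranging, R1 = R2·(1−k)/k = 10.5 × 0.6832 = 7.174 kΩ.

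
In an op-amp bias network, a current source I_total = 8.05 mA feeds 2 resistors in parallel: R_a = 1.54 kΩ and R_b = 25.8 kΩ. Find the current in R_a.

I ≈ 7.60 mA

Two-branch current divider: I_k = I_total · R_other/(R_1 + R_2).
I(R_a) = 8.05 × 25.8/(1.54 + 25.8) = 8.05 × 0.9437 = 7.597 mA.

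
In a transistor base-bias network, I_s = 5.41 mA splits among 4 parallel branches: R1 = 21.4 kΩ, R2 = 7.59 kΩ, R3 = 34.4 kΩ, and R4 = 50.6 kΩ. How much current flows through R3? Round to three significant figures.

Total conductance ΣG = 1/21.4 + 1/7.59 + 1/34.4 + 1/50.6 = 0.2273 (units of 1/kΩ).
Current divider: I(R3) = I_s · G_k/ΣG = 5.41 × (0.02907/0.2273) = 5.41 × 0.1279 = 0.6919 mA.

I ≈ 0.692 mA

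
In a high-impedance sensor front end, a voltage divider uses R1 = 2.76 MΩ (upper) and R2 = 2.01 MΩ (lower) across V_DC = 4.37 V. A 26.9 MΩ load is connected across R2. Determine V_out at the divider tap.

R2 ‖ R_L = (2.01 × 26.9)/(2.01 + 26.9) = 1.870 MΩ.
Voltage divider with the loaded lower leg: V_out = 4.37 × 1.870/(2.76 + 1.870) = 4.37 × 0.4039 = 1.765 V.
(Unloaded it would be 1.84 V; the load pulls it down.)

V_out ≈ 1.77 V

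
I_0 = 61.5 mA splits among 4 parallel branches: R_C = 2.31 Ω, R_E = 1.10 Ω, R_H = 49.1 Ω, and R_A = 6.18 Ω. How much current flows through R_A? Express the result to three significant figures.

I ≈ 6.53 mA

Conductances: ΣG = 1/2.31 + 1/1.10 + 1/49.1 + 1/6.18 = 1.524 (1/Ω).
By the current-divider rule, I = I_0 · G_k/ΣG = 61.5 × 0.1062 = 6.529 mA.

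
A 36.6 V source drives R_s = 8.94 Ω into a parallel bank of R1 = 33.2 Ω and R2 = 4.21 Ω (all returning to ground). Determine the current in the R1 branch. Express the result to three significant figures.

Parallel bank: R_p = 1/(1/33.2 + 1/4.21) = 3.736 Ω.
V_A = 36.6 × 3.736/12.68 = 10.79 V.
I(R1) = V_A / R1 = 10.79/33.2 = 0.3249 A.

I ≈ 0.325 A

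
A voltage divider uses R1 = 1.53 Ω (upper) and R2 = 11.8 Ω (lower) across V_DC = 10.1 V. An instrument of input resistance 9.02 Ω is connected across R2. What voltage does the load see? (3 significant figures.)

R2 ‖ R_L = (11.8 × 9.02)/(11.8 + 9.02) = 5.112 Ω.
Voltage divider with the loaded lower leg: V_out = 10.1 × 5.112/(1.53 + 5.112) = 10.1 × 0.7697 = 7.774 V.

V_out ≈ 7.77 V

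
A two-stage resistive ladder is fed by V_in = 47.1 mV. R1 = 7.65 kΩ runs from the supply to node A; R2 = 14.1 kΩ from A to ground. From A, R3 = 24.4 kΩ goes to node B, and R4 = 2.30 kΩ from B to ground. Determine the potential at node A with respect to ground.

Looking into the second stage from A: R3 + R4 = 26.70 kΩ appears in parallel with R2.
Effective lower resistance at A: R2 ‖ 26.70 = 9.227 kΩ.
So V_A = 47.1 × 0.5467 = 25.75 mV.

V_A ≈ 25.8 mV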